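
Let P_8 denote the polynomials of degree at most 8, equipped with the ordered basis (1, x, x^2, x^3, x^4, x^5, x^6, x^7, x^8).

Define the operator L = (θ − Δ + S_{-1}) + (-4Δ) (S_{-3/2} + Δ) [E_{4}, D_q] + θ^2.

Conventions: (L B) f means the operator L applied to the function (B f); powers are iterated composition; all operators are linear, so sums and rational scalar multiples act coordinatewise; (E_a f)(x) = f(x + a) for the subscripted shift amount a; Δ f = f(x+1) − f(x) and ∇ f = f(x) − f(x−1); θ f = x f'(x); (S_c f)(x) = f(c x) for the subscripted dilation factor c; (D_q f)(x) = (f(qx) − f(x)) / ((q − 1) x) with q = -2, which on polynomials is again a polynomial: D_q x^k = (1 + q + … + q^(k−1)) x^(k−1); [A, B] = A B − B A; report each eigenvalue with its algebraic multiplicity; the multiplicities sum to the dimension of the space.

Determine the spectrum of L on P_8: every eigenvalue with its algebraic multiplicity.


image of 1: 1
image of x: x - 1
image of x^2: 7x^2 - 2x - 1
image of x^3: 11x^3 - 3x^2 - 3x + 215
image of x^4: 21x^4 - 4x^3 - 6x^2 + 1940x + 971
image of x^5: 29x^5 - 5x^4 - 10x^3 + 11168x^2 - 5819x + 8045
image of x^6: 43x^6 - 6x^5 - 15x^4 + 55384x^3 + 28443x^2 + 396462x + 230354
image of x^7: 55x^7 - 7x^6 - 21x^5 + (492005/2)x^4 - 174104x^3 + 1663206x^2 - (5550755/2)x - 3963395/2
image of x^8: 73x^8 - 8x^7 - 28x^6 + (2053481/2)x^5 + (435725/4)x^4 + 19555963x^3 + (64960925/4)x^2 + (143547005/2)x + 189849719/4
the matrix is upper triangular; its diagonal is (1, 1, 7, 11, 21, 29, 43, 55, 73)
for a triangular matrix the eigenvalues are the diagonal entries, with algebraic multiplicity their repetition count

λ = 1 (multiplicity 2), λ = 7 (multiplicity 1), λ = 11 (multiplicity 1), λ = 21 (multiplicity 1), λ = 29 (multiplicity 1), λ = 43 (multiplicity 1), λ = 55 (multiplicity 1), λ = 73 (multiplicity 1)


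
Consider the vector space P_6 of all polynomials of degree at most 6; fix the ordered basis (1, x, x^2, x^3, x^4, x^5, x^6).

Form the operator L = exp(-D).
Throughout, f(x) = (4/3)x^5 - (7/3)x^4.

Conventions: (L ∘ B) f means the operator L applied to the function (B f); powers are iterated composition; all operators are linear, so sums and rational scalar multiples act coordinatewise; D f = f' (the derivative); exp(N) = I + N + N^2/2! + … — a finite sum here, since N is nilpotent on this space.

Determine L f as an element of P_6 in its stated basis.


order-1 term: -(20/3)x^4 + (28/3)x^3
order-2 term: (40/3)x^3 - 14x^2
order-3 term: -(40/3)x^2 + (28/3)x
order-4 term: (20/3)x - 7/3
order-5 term: -4/3
the series for exp(-D) f terminates at order 5
exp(-D) f = (4/3)x^5 - 9x^4 + (68/3)x^3 - (82/3)x^2 + 16x - 11/3

g(x) = (4/3)x^5 - 9x^4 + (68/3)x^3 - (82/3)x^2 + 16x - 11/3


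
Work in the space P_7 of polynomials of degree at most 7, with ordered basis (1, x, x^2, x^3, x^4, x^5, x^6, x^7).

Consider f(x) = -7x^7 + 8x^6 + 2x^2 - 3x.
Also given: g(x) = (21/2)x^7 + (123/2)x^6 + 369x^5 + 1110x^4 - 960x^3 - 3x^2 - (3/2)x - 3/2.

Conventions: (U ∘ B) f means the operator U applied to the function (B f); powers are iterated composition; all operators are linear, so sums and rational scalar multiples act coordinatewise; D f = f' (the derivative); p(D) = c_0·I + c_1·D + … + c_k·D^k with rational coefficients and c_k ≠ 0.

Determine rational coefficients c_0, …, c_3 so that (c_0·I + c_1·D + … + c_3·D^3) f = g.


D^0 f = -7x^7 + 8x^6 + 2x^2 - 3x
D^1 f = -49x^6 + 48x^5 + 4x - 3
D^2 f = -294x^5 + 240x^4 + 4
D^3 f = -1470x^4 + 960x^3
matching coefficients of g against c_0 f + c_1 Df + … from the top degree down determines the c_i
solution: c_0 = -3/2, c_1 = -3/2, c_2 = -3/2, c_3 = -1

p(D) = -(3/2)·I − (3/2)·D − (3/2)·D^2 − D^3, i.e. c_0 = -3/2, c_1 = -3/2, c_2 = -3/2, c_3 = -1


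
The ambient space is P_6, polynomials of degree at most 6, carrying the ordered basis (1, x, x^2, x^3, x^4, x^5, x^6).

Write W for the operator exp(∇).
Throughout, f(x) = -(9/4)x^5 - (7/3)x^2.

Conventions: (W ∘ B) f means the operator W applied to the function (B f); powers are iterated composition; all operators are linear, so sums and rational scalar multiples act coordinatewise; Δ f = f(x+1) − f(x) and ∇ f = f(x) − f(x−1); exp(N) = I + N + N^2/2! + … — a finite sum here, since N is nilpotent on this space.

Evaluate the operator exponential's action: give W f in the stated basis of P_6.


order-1 term: -(45/4)x^4 + (45/2)x^3 - (45/2)x^2 + (79/12)x + 1/12
order-2 term: -(45/2)x^3 + (135/2)x^2 - (315/4)x + 377/12
order-3 term: -(45/2)x^2 + (135/2)x - 225/4
order-4 term: -(45/4)x + 45/2
order-5 term: -9/4
the series for exp(∇) f terminates at order 5
exp(∇) f = -(9/4)x^5 - (45/4)x^4 + (121/6)x^2 - (191/12)x - 9/2

g(x) = -(9/4)x^5 - (45/4)x^4 + (121/6)x^2 - (191/12)x - 9/2


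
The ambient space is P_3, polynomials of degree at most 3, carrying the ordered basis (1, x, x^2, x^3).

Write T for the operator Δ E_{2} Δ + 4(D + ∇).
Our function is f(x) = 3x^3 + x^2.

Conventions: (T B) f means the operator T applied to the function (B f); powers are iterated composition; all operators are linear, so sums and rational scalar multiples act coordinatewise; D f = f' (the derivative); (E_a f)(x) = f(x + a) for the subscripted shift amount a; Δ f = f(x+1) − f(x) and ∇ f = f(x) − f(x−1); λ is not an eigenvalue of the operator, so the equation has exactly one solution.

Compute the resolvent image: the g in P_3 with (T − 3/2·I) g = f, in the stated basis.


the image equals g(x) = -2x^3 - (98/3)x^2 - (3064/9)x - 48640/27

write g with unknown coordinates in the stated basis and equate coefficients in (T − 3/2·I) g = f
solving from the highest basis element down gives g = -2x^3 - (98/3)x^2 - (3064/9)x - 48640/27
check: T g = -48x^2 - (1532/3)x - 24320/9
so T g − 3/2·g = 3x^3 + x^2 = f ✓


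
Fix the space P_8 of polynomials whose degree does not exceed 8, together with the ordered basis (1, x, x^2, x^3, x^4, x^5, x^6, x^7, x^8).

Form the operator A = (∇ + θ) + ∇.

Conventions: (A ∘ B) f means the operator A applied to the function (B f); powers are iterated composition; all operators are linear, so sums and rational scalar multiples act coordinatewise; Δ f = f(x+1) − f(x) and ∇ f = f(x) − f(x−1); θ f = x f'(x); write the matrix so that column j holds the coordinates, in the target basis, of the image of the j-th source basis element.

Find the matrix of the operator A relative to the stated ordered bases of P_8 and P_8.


image of 1: 0
image of x: x + 2
image of x^2: 2x^2 + 4x - 2
image of x^3: 3x^3 + 6x^2 - 6x + 2
image of x^4: 4x^4 + 8x^3 - 12x^2 + 8x - 2
image of x^5: 5x^5 + 10x^4 - 20x^3 + 20x^2 - 10x + 2
image of x^6: 6x^6 + 12x^5 - 30x^4 + 40x^3 - 30x^2 + 12x - 2
image of x^7: 7x^7 + 14x^6 - 42x^5 + 70x^4 - 70x^3 + 42x^2 - 14x + 2
image of x^8: 8x^8 + 16x^7 - 56x^6 + 112x^5 - 140x^4 + 112x^3 - 56x^2 + 16x - 2
each image's coordinates form column j of the matrix

the matrix is [[0, 2, -2, 2, -2, 2, -2, 2, -2]; [0, 1, 4, -6, 8, -10, 12, -14, 16]; [0, 0, 2, 6, -12, 20, -30, 42, -56]; [0, 0, 0, 3, 8, -20, 40, -70, 112]; [0, 0, 0, 0, 4, 10, -30, 70, -140]; [0, 0, 0, 0, 0, 5, 12, -42, 112]; [0, 0, 0, 0, 0, 0, 6, 14, -56]; [0, 0, 0, 0, 0, 0, 0, 7, 16]; [0, 0, 0, 0, 0, 0, 0, 0, 8]] (rows listed top to bottom)


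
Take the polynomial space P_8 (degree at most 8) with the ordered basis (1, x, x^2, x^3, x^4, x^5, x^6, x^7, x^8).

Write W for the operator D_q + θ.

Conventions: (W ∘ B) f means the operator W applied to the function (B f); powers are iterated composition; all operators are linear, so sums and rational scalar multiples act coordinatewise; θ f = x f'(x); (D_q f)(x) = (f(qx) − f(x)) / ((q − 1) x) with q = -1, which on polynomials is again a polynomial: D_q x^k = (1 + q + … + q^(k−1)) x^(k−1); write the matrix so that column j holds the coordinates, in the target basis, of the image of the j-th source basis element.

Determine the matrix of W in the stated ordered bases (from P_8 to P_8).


image of 1: 0
image of x: x + 1
image of x^2: 2x^2
image of x^3: 3x^3 + x^2
image of x^4: 4x^4
image of x^5: 5x^5 + x^4
image of x^6: 6x^6
image of x^7: 7x^7 + x^6
image of x^8: 8x^8
each image's coordinates form column j of the matrix

the matrix is [[0, 1, 0, 0, 0, 0, 0, 0, 0]; [0, 1, 0, 0, 0, 0, 0, 0, 0]; [0, 0, 2, 1, 0, 0, 0, 0, 0]; [0, 0, 0, 3, 0, 0, 0, 0, 0]; [0, 0, 0, 0, 4, 1, 0, 0, 0]; [0, 0, 0, 0, 0, 5, 0, 0, 0]; [0, 0, 0, 0, 0, 0, 6, 1, 0]; [0, 0, 0, 0, 0, 0, 0, 7, 0]; [0, 0, 0, 0, 0, 0, 0, 0, 8]] (rows listed top to bottom)


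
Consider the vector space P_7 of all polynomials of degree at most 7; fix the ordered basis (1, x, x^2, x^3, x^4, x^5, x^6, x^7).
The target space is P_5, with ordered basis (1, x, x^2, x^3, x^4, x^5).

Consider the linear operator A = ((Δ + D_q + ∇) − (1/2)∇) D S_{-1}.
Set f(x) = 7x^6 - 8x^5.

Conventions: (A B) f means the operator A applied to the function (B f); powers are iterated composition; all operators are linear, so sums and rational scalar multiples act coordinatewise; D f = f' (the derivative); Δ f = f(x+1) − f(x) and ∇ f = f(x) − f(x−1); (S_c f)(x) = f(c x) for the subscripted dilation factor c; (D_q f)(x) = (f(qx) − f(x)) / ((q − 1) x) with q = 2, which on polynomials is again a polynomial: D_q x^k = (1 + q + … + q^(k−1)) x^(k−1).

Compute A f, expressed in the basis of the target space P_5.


S_{-1} f = 7x^6 + 8x^5
D S_{-1} f = 42x^5 + 40x^4
Δ (D S_{-1}) f = 210x^4 + 580x^3 + 660x^2 + 370x + 82
D_q (D S_{-1}) f = 1302x^4 + 600x^3
∇ (D S_{-1}) f = 210x^4 - 260x^3 + 180x^2 - 50x + 2
(Δ + D_q + ∇) (D S_{-1}) f = 1722x^4 + 920x^3 + 840x^2 + 320x + 84
∇ (D S_{-1}) f = 210x^4 - 260x^3 + 180x^2 - 50x + 2
(-(1/2)∇) (D S_{-1}) f = -105x^4 + 130x^3 - 90x^2 + 25x - 1
((Δ + D_q + ∇) − (1/2)∇) (D S_{-1}) f = 1617x^4 + 1050x^3 + 750x^2 + 345x + 83

the result is g(x) = 1617x^4 + 1050x^3 + 750x^2 + 345x + 83


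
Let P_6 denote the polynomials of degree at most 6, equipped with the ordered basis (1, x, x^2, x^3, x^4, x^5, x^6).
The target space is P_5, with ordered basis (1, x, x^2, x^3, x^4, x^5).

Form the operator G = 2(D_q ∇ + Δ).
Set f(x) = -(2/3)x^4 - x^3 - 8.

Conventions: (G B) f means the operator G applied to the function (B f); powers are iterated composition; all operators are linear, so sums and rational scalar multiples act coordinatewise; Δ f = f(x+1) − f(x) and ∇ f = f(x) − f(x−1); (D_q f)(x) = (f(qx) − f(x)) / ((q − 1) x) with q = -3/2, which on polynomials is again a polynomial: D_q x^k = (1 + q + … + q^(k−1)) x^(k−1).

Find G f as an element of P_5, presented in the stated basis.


the result is g(x) = -(16/3)x^3 - (70/3)x^2 - (37/3)x - 8/3

∇ f = -(8/3)x^3 + x^2 + (1/3)x - 1/3
D_q ∇ f = -(14/3)x^2 - (1/2)x + 1/3
Δ f = -(8/3)x^3 - 7x^2 - (17/3)x - 5/3
(D_q ∇ + Δ) f = -(8/3)x^3 - (35/3)x^2 - (37/6)x - 4/3
(2(D_q ∇ + Δ)) f = -(16/3)x^3 - (70/3)x^2 - (37/3)x - 8/3


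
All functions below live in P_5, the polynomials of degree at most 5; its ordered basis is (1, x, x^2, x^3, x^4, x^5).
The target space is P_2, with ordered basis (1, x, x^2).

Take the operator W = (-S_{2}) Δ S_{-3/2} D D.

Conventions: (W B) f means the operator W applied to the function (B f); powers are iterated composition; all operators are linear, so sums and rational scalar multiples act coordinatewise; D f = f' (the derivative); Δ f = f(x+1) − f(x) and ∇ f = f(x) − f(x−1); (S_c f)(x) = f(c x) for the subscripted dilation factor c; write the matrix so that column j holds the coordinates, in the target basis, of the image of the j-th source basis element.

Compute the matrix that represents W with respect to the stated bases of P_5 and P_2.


the matrix is [[0, 0, 0, 9, -27, 135/2]; [0, 0, 0, 0, -108, 405]; [0, 0, 0, 0, 0, 810]] (rows listed top to bottom)

image of 1: 0
image of x: 0
image of x^2: 0
image of x^3: 9
image of x^4: -108x - 27
image of x^5: 810x^2 + 405x + 135/2
each image's coordinates form column j of the matrix


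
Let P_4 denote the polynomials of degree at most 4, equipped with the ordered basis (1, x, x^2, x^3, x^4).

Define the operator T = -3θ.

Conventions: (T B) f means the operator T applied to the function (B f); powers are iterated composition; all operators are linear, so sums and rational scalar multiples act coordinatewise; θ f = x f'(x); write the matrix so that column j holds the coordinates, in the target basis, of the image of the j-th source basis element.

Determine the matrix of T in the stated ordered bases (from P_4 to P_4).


image of 1: 0
image of x: -3x
image of x^2: -6x^2
image of x^3: -9x^3
image of x^4: -12x^4
each image's coordinates form column j of the matrix

the matrix is [[0, 0, 0, 0, 0]; [0, -3, 0, 0, 0]; [0, 0, -6, 0, 0]; [0, 0, 0, -9, 0]; [0, 0, 0, 0, -12]] (rows listed top to bottom)


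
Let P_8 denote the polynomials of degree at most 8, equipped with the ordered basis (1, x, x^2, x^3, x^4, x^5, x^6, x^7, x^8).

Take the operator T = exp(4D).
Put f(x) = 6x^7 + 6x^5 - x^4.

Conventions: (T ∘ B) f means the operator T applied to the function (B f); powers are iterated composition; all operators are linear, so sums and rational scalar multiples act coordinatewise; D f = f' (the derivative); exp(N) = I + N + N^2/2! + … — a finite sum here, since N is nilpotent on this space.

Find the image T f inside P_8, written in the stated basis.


order-1 term: 168x^6 + 120x^4 - 16x^3
order-2 term: 2016x^5 + 960x^3 - 96x^2
order-3 term: 13440x^4 + 3840x^2 - 256x
order-4 term: 53760x^3 + 7680x - 256
order-5 term: 129024x^2 + 6144
order-6 term: 172032x
order-7 term: 98304
the series for exp(4D) f terminates at order 7
exp(4D) f = 6x^7 + 168x^6 + 2022x^5 + 13559x^4 + 54704x^3 + 132768x^2 + 179456x + 104192

g(x) = 6x^7 + 168x^6 + 2022x^5 + 13559x^4 + 54704x^3 + 132768x^2 + 179456x + 104192


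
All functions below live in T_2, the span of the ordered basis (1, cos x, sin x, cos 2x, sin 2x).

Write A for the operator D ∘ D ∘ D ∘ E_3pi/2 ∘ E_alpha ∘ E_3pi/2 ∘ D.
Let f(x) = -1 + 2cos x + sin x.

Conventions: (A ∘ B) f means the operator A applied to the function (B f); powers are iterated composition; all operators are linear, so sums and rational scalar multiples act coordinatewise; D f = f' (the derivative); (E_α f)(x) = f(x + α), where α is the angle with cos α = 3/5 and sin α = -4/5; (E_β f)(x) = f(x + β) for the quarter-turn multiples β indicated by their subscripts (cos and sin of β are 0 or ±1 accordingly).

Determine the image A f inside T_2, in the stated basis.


D f = cos x - 2sin x
E_3pi/2 D f = 2cos x + sin x
E_alpha (E_3pi/2 ∘ D) f = (2/5)cos x + (11/5)sin x
E_3pi/2 E_alpha (E_3pi/2 ∘ D) f = -(11/5)cos x + (2/5)sin x
D E_3pi/2 E_alpha (E_3pi/2 ∘ D) f = (2/5)cos x + (11/5)sin x
D (D ∘ E_3pi/2 ∘ E_alpha) (E_3pi/2 ∘ D) f = (11/5)cos x - (2/5)sin x
D D (D ∘ E_3pi/2 ∘ E_alpha) (E_3pi/2 ∘ D) f = -(2/5)cos x - (11/5)sin x

the result is g(x) = -(2/5)cos x - (11/5)sin x


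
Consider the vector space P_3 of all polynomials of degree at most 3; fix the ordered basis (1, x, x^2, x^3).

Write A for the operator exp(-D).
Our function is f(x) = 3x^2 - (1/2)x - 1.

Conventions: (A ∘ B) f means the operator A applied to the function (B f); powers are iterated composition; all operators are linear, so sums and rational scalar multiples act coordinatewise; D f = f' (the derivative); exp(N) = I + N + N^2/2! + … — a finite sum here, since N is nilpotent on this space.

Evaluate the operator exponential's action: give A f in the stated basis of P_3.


the image equals g(x) = 3x^2 - (13/2)x + 5/2

order-1 term: -6x + 1/2
order-2 term: 3
the series for exp(-D) f terminates at order 2
exp(-D) f = 3x^2 - (13/2)x + 5/2


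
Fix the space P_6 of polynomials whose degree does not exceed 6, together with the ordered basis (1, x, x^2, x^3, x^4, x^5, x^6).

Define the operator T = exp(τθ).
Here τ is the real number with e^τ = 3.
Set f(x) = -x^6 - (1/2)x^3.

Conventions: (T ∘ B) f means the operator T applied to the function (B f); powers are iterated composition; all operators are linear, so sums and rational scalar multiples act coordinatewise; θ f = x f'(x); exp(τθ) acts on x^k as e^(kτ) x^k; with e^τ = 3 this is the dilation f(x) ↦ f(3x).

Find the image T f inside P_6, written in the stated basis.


the image equals g(x) = -729x^6 - (27/2)x^3

exp(τθ) x^k = e^(kτ) x^k; with e^τ = 3 this sends x^k to 3^k x^k
x^3 ↦ 27 x^3
x^6 ↦ 729 x^6
applying this coordinatewise to f: exp(τθ) f = -729x^6 - (27/2)x^3


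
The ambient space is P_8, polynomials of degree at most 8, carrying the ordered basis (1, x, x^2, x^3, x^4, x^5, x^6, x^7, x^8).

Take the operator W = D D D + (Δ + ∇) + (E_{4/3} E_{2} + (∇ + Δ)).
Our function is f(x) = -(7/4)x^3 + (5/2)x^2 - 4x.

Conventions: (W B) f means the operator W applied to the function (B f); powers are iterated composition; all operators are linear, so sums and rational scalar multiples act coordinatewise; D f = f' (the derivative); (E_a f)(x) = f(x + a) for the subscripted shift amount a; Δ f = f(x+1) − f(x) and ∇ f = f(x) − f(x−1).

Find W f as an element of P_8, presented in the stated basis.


D f = -(21/4)x^2 + 5x - 4
D D f = -(21/2)x + 5
D D D f = -21/2
Δ f = -(21/4)x^2 - (1/4)x - 13/4
∇ f = -(21/4)x^2 + (41/4)x - 33/4
(Δ + ∇) f = -(21/2)x^2 + 10x - 23/2
E_{2} f = -(7/4)x^3 - 8x^2 - 15x - 12
E_{4/3} E_{2} f = -(7/4)x^3 - 15x^2 - (137/3)x - 1360/27
∇ f = -(21/4)x^2 + (41/4)x - 33/4
Δ f = -(21/4)x^2 - (1/4)x - 13/4
(∇ + Δ) f = -(21/2)x^2 + 10x - 23/2
(E_{4/3} E_{2} + (∇ + Δ)) f = -(7/4)x^3 - (51/2)x^2 - (107/3)x - 3341/54
(D D D + (Δ + ∇) + (E_{4/3} E_{2} + (∇ + Δ))) f = -(7/4)x^3 - 36x^2 - (77/3)x - 4529/54

the result is g(x) = -(7/4)x^3 - 36x^2 - (77/3)x - 4529/54


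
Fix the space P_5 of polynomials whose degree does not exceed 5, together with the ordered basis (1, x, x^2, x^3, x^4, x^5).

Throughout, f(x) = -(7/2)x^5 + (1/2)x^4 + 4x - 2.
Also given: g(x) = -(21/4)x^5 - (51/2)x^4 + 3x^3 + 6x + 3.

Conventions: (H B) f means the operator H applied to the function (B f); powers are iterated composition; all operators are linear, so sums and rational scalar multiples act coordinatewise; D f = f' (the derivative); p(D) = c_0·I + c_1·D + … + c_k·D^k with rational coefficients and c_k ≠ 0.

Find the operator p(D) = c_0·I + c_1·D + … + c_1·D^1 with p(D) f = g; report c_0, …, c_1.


D^0 f = -(7/2)x^5 + (1/2)x^4 + 4x - 2
D^1 f = -(35/2)x^4 + 2x^3 + 4
matching coefficients of g against c_0 f + c_1 Df + … from the top degree down determines the c_i
solution: c_0 = 3/2, c_1 = 3/2

c_0 = 3/2, c_1 = 3/2


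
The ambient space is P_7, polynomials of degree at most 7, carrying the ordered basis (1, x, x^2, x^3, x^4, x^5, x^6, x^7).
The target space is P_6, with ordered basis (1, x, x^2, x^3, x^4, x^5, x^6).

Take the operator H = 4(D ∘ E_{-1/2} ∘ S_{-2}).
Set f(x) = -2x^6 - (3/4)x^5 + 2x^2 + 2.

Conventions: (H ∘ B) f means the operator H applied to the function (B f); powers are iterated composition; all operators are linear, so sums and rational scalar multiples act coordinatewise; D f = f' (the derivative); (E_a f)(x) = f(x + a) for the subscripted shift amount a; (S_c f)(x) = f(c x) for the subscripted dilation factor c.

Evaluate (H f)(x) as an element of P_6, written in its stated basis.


S_{-2} f = -128x^6 + 24x^5 + 8x^2 + 2
E_{-1/2} S_{-2} f = -128x^6 + 408x^5 - 540x^4 + 380x^3 - 142x^2 + (47/2)x + 5/4
D E_{-1/2} S_{-2} f = -768x^5 + 2040x^4 - 2160x^3 + 1140x^2 - 284x + 47/2
(4(D ∘ E_{-1/2} ∘ S_{-2})) f = -3072x^5 + 8160x^4 - 8640x^3 + 4560x^2 - 1136x + 94

g(x) = -3072x^5 + 8160x^4 - 8640x^3 + 4560x^2 - 1136x + 94


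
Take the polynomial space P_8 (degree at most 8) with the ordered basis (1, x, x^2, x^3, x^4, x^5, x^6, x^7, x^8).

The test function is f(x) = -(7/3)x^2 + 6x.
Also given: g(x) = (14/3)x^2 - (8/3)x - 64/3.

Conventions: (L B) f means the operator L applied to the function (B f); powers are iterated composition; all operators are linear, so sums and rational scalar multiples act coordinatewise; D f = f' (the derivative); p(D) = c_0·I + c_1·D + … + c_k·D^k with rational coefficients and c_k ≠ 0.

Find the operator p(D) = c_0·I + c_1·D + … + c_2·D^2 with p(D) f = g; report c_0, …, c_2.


D^0 f = -(7/3)x^2 + 6x
D^1 f = -(14/3)x + 6
D^2 f = -14/3
matching coefficients of g against c_0 f + c_1 Df + … from the top degree down determines the c_i
solution: c_0 = -2, c_1 = -2, c_2 = 2

c_0 = -2, c_1 = -2, c_2 = 2


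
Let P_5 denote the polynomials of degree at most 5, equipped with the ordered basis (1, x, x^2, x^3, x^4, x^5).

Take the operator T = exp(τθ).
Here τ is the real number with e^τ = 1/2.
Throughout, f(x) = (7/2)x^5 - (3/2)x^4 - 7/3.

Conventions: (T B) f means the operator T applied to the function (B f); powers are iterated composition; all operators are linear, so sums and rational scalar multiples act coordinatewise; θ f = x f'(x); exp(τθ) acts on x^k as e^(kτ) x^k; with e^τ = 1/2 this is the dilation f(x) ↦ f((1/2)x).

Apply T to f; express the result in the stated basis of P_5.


the result is g(x) = (7/64)x^5 - (3/32)x^4 - 7/3

exp(τθ) x^k = e^(kτ) x^k; with e^τ = 1/2 this sends x^k to (1/2)^k x^k
x^4 ↦ 1/16 x^4
x^5 ↦ 1/32 x^5
applying this coordinatewise to f: exp(τθ) f = (7/64)x^5 - (3/32)x^4 - 7/3


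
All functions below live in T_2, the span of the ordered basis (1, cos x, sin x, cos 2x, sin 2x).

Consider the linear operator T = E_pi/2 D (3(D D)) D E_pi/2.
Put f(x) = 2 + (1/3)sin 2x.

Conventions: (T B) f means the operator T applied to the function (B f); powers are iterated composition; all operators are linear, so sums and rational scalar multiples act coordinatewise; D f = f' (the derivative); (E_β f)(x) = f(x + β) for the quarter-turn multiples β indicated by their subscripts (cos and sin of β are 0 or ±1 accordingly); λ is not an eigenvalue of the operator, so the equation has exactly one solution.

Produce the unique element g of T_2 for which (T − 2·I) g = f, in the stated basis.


write g with unknown coordinates in the stated basis and equate coefficients in (T − 2·I) g = f
solving from the highest basis element down gives g = -1 + (1/138)sin 2x
check: T g = (8/23)sin 2x
so T g − 2·g = 2 + (1/3)sin 2x = f ✓

g(x) = -1 + (1/138)sin 2x


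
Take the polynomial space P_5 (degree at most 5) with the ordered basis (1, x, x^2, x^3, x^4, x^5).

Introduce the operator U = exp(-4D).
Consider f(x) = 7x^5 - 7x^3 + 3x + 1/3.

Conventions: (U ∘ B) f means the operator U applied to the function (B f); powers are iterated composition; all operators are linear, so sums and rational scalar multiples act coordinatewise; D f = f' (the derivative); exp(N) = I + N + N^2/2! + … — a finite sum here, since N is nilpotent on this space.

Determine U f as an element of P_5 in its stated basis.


g(x) = 7x^5 - 140x^4 + 1113x^3 - 4396x^2 + 8627x - 20195/3

order-1 term: -140x^4 + 84x^2 - 12
order-2 term: 1120x^3 - 336x
order-3 term: -4480x^2 + 448
order-4 term: 8960x
order-5 term: -7168
the series for exp(-4D) f terminates at order 5
exp(-4D) f = 7x^5 - 140x^4 + 1113x^3 - 4396x^2 + 8627x - 20195/3


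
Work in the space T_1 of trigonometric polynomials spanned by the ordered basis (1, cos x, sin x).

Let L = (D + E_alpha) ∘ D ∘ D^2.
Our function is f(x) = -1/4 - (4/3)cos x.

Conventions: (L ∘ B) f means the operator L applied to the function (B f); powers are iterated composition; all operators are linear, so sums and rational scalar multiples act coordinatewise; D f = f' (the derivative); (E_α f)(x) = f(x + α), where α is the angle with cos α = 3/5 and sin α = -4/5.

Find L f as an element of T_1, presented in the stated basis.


the result is g(x) = -(4/15)cos x - (4/5)sin x

D f = (4/3)sin x
D D f = (4/3)cos x
D D^2 f = -(4/3)sin x
D D D^2 f = -(4/3)cos x
E_alpha D D^2 f = (16/15)cos x - (4/5)sin x
(D + E_alpha) D D^2 f = -(4/15)cos x - (4/5)sin x


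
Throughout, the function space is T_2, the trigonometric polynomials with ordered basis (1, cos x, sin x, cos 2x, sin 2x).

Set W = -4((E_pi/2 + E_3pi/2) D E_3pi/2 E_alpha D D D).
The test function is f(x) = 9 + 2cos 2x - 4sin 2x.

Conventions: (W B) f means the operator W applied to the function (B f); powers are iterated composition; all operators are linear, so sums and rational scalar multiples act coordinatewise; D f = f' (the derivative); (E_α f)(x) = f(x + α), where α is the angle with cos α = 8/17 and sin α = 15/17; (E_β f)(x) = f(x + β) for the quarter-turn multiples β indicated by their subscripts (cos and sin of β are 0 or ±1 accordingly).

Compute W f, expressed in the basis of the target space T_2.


g(x) = (164096/289)cos 2x - (20992/289)sin 2x

D f = -8cos 2x - 4sin 2x
D D f = -8cos 2x + 16sin 2x
D (D D) f = 32cos 2x + 16sin 2x
E_alpha (D D D) f = -(1312/289)cos 2x - (10256/289)sin 2x
E_3pi/2 E_alpha (D D D) f = (1312/289)cos 2x + (10256/289)sin 2x
D E_3pi/2 E_alpha (D D D) f = (20512/289)cos 2x - (2624/289)sin 2x
E_pi/2 (D E_3pi/2) E_alpha (D D D) f = -(20512/289)cos 2x + (2624/289)sin 2x
E_3pi/2 (D E_3pi/2) E_alpha (D D D) f = -(20512/289)cos 2x + (2624/289)sin 2x
(E_pi/2 + E_3pi/2) (D E_3pi/2) E_alpha (D D D) f = -(41024/289)cos 2x + (5248/289)sin 2x
(-4((E_pi/2 + E_3pi/2) D E_3pi/2 E_alpha D D D)) f = (164096/289)cos 2x - (20992/289)sin 2x


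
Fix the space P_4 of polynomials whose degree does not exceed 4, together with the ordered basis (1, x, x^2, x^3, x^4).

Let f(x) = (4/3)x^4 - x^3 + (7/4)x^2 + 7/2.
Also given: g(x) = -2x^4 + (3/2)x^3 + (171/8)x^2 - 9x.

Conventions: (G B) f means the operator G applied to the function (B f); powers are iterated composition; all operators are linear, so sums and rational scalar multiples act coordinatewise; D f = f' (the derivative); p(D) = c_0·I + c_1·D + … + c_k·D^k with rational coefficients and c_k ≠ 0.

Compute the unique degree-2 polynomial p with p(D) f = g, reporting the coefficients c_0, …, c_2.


D^0 f = (4/3)x^4 - x^3 + (7/4)x^2 + 7/2
D^1 f = (16/3)x^3 - 3x^2 + (7/2)x
D^2 f = 16x^2 - 6x + 7/2
matching coefficients of g against c_0 f + c_1 Df + … from the top degree down determines the c_i
solution: c_0 = -3/2, c_1 = 0, c_2 = 3/2

p(D) = -(3/2)·I + (3/2)·D^2, i.e. c_0 = -3/2, c_1 = 0, c_2 = 3/2


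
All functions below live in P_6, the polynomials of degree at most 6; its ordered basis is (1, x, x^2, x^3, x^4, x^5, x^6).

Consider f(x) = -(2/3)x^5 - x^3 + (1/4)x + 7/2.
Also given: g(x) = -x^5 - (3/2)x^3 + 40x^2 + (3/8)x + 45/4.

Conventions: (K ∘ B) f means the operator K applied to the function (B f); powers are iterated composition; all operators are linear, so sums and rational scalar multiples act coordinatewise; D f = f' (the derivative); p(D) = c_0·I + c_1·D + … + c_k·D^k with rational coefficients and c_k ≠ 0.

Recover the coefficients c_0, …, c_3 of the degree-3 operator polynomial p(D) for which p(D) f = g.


c_0 = 3/2, c_1 = 0, c_2 = 0, c_3 = -1

D^0 f = -(2/3)x^5 - x^3 + (1/4)x + 7/2
D^1 f = -(10/3)x^4 - 3x^2 + 1/4
D^2 f = -(40/3)x^3 - 6x
D^3 f = -40x^2 - 6
matching coefficients of g against c_0 f + c_1 Df + … from the top degree down determines the c_i
solution: c_0 = 3/2, c_1 = 0, c_2 = 0, c_3 = -1


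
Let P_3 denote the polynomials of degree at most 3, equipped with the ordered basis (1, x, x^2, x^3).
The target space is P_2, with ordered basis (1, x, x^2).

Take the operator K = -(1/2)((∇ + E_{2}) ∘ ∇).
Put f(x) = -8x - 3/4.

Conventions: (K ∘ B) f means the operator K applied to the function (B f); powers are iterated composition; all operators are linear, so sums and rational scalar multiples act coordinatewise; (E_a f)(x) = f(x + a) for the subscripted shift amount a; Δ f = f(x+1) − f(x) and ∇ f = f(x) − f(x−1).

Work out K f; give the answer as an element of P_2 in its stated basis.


∇ f = -8
∇ ∇ f = 0
E_{2} ∇ f = -8
(∇ + E_{2}) ∇ f = -8
(-(1/2)((∇ + E_{2}) ∘ ∇)) f = 4

the image equals g(x) = 4


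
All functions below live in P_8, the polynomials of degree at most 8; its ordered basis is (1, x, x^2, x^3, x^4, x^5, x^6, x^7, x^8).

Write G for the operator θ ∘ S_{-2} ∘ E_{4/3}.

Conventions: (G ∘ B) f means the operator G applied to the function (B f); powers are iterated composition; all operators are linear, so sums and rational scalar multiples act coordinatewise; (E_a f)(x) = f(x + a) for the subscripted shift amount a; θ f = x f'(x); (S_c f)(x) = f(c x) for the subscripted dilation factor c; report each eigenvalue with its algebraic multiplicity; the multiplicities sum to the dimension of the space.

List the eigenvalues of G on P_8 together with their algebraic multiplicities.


λ = -896 (multiplicity 1), λ = -160 (multiplicity 1), λ = -24 (multiplicity 1), λ = -2 (multiplicity 1), λ = 0 (multiplicity 1), λ = 8 (multiplicity 1), λ = 64 (multiplicity 1), λ = 384 (multiplicity 1), λ = 2048 (multiplicity 1)

image of 1: 0
image of x: -2x
image of x^2: 8x^2 - (16/3)x
image of x^3: -24x^3 + 32x^2 - (32/3)x
image of x^4: 64x^4 - 128x^3 + (256/3)x^2 - (512/27)x
image of x^5: -160x^5 + (1280/3)x^4 - (1280/3)x^3 + (5120/27)x^2 - (2560/81)x
image of x^6: 384x^6 - 1280x^5 + (5120/3)x^4 - (10240/9)x^3 + (10240/27)x^2 - (4096/81)x
image of x^7: -896x^7 + 3584x^6 - (17920/3)x^5 + (143360/27)x^4 - (71680/27)x^3 + (57344/81)x^2 - (57344/729)x
image of x^8: 2048x^8 - (28672/3)x^7 + (57344/3)x^6 - (573440/27)x^5 + (1146880/81)x^4 - (458752/81)x^3 + (917504/729)x^2 - (262144/2187)x
the matrix is upper triangular; its diagonal is (0, -2, 8, -24, 64, -160, 384, -896, 2048)
for a triangular matrix the eigenvalues are the diagonal entries, with algebraic multiplicity their repetition count


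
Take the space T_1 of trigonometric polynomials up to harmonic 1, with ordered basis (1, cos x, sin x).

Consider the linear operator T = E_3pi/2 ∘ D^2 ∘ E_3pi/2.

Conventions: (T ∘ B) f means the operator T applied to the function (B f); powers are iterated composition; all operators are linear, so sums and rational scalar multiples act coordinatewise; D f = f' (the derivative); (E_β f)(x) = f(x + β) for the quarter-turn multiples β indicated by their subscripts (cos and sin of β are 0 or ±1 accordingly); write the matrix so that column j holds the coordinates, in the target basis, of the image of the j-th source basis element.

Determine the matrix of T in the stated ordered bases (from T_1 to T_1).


image of 1: 0
image of cos x: cos x
image of sin x: sin x
each image's coordinates form column j of the matrix

the matrix is [[0, 0, 0]; [0, 1, 0]; [0, 0, 1]] (rows listed top to bottom)


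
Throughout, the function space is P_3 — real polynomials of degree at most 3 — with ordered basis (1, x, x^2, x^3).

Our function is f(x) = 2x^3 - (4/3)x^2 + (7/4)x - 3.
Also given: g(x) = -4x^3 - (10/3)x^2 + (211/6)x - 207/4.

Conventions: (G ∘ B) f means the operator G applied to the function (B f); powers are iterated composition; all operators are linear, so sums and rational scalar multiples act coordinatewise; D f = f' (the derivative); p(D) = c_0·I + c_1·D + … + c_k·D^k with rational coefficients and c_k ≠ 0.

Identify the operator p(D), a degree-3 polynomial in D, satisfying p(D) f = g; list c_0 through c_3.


p(D) = -2·I − D + 3·D^2 − 4·D^3, i.e. c_0 = -2, c_1 = -1, c_2 = 3, c_3 = -4

D^0 f = 2x^3 - (4/3)x^2 + (7/4)x - 3
D^1 f = 6x^2 - (8/3)x + 7/4
D^2 f = 12x - 8/3
D^3 f = 12
matching coefficients of g against c_0 f + c_1 Df + … from the top degree down determines the c_i
solution: c_0 = -2, c_1 = -1, c_2 = 3, c_3 = -4


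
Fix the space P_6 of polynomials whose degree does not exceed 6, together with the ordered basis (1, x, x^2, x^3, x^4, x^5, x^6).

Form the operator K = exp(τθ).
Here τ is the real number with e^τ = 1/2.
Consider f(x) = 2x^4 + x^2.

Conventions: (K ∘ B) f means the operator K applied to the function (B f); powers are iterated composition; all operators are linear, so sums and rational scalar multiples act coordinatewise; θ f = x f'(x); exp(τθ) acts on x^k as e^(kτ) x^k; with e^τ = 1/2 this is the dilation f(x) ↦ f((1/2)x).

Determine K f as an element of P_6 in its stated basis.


exp(τθ) x^k = e^(kτ) x^k; with e^τ = 1/2 this sends x^k to (1/2)^k x^k
x^2 ↦ 1/4 x^2
x^4 ↦ 1/16 x^4
applying this coordinatewise to f: exp(τθ) f = (1/8)x^4 + (1/4)x^2

g(x) = (1/8)x^4 + (1/4)x^2


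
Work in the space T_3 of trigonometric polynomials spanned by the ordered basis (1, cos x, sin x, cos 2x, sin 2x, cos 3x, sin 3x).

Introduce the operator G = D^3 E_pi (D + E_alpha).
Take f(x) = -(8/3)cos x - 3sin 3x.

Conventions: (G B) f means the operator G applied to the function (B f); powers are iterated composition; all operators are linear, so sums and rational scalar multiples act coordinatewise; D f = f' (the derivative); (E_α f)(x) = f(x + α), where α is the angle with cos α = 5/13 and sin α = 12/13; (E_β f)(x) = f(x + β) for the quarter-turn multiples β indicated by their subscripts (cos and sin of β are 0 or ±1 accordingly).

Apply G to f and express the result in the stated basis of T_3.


D f = (8/3)sin x - 9cos 3x
E_alpha f = -(40/39)cos x + (32/13)sin x + (2484/2197)cos 3x + (6105/2197)sin 3x
(D + E_alpha) f = -(40/39)cos x + (200/39)sin x - (17289/2197)cos 3x + (6105/2197)sin 3x
E_pi (D + E_alpha) f = (40/39)cos x - (200/39)sin x + (17289/2197)cos 3x - (6105/2197)sin 3x
D E_pi (D + E_alpha) f = -(200/39)cos x - (40/39)sin x - (18315/2197)cos 3x - (51867/2197)sin 3x
D D E_pi (D + E_alpha) f = -(40/39)cos x + (200/39)sin x - (155601/2197)cos 3x + (54945/2197)sin 3x
D D D E_pi (D + E_alpha) f = (200/39)cos x + (40/39)sin x + (164835/2197)cos 3x + (466803/2197)sin 3x

g(x) = (200/39)cos x + (40/39)sin x + (164835/2197)cos 3x + (466803/2197)sin 3x


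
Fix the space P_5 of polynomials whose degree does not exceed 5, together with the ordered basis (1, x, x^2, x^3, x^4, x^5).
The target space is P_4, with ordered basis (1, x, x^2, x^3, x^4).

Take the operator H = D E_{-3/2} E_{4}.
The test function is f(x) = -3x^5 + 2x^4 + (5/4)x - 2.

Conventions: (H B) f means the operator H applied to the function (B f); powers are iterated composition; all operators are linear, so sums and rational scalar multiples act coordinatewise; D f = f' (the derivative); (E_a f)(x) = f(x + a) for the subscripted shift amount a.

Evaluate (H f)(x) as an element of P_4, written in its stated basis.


the result is g(x) = -15x^4 - 142x^3 - (1005/2)x^2 - (1575/2)x - 7355/16

E_{4} f = -3x^5 - 58x^4 - 448x^3 - 1728x^2 - (13307/4)x - 2557
E_{-3/2} E_{4} f = -3x^5 - (71/2)x^4 - (335/2)x^3 - (1575/4)x^2 - (7355/16)x - 6839/32
D E_{-3/2} E_{4} f = -15x^4 - 142x^3 - (1005/2)x^2 - (1575/2)x - 7355/16


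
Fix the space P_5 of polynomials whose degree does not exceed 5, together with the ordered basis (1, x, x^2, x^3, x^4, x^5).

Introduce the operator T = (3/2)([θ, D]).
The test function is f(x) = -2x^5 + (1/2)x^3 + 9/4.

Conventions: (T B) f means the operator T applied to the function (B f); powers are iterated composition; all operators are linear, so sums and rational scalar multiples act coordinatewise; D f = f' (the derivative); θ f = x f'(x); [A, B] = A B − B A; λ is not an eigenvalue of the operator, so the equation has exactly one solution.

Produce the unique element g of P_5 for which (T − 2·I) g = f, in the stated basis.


write g with unknown coordinates in the stated basis and equate coefficients in (T − 2·I) g = f
solving from the highest basis element down gives g = x^5 - (15/4)x^4 + 11x^3 - (99/4)x^2 + (297/8)x - 927/32
check: T g = -(15/2)x^4 + (45/2)x^3 - (99/2)x^2 + (297/4)x - 891/16
so T g − 2·g = -2x^5 + (1/2)x^3 + 9/4 = f ✓

g(x) = x^5 - (15/4)x^4 + 11x^3 - (99/4)x^2 + (297/8)x - 927/32


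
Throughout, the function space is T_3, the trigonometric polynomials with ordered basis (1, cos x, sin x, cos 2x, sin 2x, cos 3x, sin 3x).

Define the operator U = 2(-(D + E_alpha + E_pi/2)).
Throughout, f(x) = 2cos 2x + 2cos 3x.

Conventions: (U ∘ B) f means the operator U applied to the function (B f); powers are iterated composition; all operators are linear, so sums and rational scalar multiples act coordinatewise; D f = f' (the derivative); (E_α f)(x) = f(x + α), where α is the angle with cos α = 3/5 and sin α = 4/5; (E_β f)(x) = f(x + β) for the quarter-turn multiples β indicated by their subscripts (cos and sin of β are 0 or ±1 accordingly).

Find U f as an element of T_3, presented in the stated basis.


g(x) = (128/25)cos 2x + (296/25)sin 2x + (468/125)cos 3x + (1176/125)sin 3x

D f = -4sin 2x - 6sin 3x
E_alpha f = -(14/25)cos 2x - (48/25)sin 2x - (234/125)cos 3x - (88/125)sin 3x
E_pi/2 f = -2cos 2x + 2sin 3x
(D + E_alpha + E_pi/2) f = -(64/25)cos 2x - (148/25)sin 2x - (234/125)cos 3x - (588/125)sin 3x
(-(D + E_alpha + E_pi/2)) f = (64/25)cos 2x + (148/25)sin 2x + (234/125)cos 3x + (588/125)sin 3x
(2(-(D + E_alpha + E_pi/2))) f = (128/25)cos 2x + (296/25)sin 2x + (468/125)cos 3x + (1176/125)sin 3x


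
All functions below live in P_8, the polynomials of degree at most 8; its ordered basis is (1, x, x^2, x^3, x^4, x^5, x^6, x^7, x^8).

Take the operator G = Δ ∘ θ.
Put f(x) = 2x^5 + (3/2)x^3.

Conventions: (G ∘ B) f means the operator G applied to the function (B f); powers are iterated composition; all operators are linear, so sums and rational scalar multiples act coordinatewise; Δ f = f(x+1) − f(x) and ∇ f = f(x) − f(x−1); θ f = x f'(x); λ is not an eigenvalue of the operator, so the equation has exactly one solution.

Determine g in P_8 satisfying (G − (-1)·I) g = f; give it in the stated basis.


write g with unknown coordinates in the stated basis and equate coefficients in (G − (-1)·I) g = f
solving from the highest basis element down gives g = 2x^5 - 50x^4 + (1403/2)x^3 - (10427/2)x^2 + (30581/2)x - 6778
check: G g = 50x^4 - 700x^3 + (10427/2)x^2 - (30581/2)x + 6778
so G g − (-1)·g = 2x^5 + (3/2)x^3 = f ✓

g(x) = 2x^5 - 50x^4 + (1403/2)x^3 - (10427/2)x^2 + (30581/2)x - 6778


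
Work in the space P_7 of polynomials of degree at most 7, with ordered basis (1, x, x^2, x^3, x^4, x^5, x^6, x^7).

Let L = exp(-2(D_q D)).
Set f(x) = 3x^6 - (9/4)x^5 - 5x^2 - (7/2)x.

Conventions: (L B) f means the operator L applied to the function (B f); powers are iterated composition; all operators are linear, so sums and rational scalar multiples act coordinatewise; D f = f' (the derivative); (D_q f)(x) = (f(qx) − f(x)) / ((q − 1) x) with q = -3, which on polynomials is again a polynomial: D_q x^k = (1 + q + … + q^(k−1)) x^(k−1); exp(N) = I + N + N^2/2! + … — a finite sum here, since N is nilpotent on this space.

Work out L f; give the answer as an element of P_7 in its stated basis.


order-1 term: -2196x^4 - 450x^3 + 20
order-2 term: 61488x^2 - 2700x
order-3 term: -81984
the series for exp(-2(D_q D)) f terminates at order 3
exp(-2(D_q D)) f = 3x^6 - (9/4)x^5 - 2196x^4 - 450x^3 + 61483x^2 - (5407/2)x - 81964

the result is g(x) = 3x^6 - (9/4)x^5 - 2196x^4 - 450x^3 + 61483x^2 - (5407/2)x - 81964


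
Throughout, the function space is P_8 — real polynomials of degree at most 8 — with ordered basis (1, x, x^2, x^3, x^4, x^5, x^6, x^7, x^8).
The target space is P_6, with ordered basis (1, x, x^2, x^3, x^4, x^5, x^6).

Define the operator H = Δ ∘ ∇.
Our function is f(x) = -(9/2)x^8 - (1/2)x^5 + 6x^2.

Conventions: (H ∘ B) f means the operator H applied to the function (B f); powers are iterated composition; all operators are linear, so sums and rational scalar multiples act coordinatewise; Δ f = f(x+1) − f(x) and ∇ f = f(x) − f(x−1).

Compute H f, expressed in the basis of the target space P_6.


∇ f = -36x^7 + 126x^6 - 252x^5 + (625/2)x^4 - 247x^3 + 121x^2 - (43/2)x - 2
Δ ∇ f = -252x^6 - 630x^4 - 10x^3 - 252x^2 - 5x + 3

the image equals g(x) = -252x^6 - 630x^4 - 10x^3 - 252x^2 - 5x + 3


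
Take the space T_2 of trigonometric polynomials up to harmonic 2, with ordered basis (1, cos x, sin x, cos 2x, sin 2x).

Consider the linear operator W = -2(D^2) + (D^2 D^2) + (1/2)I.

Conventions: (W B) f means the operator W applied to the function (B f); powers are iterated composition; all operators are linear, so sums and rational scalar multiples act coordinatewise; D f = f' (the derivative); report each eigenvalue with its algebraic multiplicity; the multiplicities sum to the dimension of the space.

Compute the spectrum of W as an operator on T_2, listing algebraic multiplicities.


image of 1: 1/2
image of cos x: (7/2)cos x
image of sin x: (7/2)sin x
image of cos 2x: (49/2)cos 2x
image of sin 2x: (49/2)sin 2x
the matrix is diagonal; its diagonal is (1/2, 7/2, 7/2, 49/2, 49/2)
for a triangular matrix the eigenvalues are the diagonal entries, with algebraic multiplicity their repetition count

λ = 1/2 (multiplicity 1), λ = 7/2 (multiplicity 2), λ = 49/2 (multiplicity 2)
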